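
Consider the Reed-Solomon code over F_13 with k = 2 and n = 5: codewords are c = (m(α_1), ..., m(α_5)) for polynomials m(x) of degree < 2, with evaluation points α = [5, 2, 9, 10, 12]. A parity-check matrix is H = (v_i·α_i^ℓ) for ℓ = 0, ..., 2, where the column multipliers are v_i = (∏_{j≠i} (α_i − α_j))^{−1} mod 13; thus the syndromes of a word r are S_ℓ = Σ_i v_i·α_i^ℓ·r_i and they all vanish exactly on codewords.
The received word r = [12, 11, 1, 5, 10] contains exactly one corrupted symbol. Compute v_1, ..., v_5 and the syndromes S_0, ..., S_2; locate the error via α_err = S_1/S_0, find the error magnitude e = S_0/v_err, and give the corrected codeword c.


S = (3, 1, 9), error at position 3, error magnitude e = 5, c = [12, 11, 9, 5, 10].

Step 1: column multipliers v_i = (∏_{j≠i}(α_i − α_j))^{−1} mod 13.
  i = 1 (α = 5): (5−2)(5−9)(5−10)(5−12) = 3·(−4)·(−5)·(−7) = −420 ≡ 9, so v_1 = 9^{−1} = 3 (mod 13).
  i = 2 (α = 2): (2−5)(2−9)(2−10)(2−12) = (−3)·(−7)·(−8)·(−10) = 1680 ≡ 3, so v_2 = 3^{−1} = 9 (mod 13).
  i = 3 (α = 9): (9−5)(9−2)(9−10)(9−12) = 4·7·(−1)·(−3) = 84 ≡ 6, so v_3 = 6^{−1} = 11 (mod 13).
  i = 4 (α = 10): (10−5)(10−2)(10−9)(10−12) = 5·8·1·(−2) = −80 ≡ 11, so v_4 = 11^{−1} = 6 (mod 13).
  i = 5 (α = 12): (12−5)(12−2)(12−9)(12−10) = 7·10·3·2 = 420 ≡ 4, so v_5 = 4^{−1} = 10 (mod 13).
  v = [3, 9, 11, 6, 10].
Step 2: syndromes of r = [12, 11, 1, 5, 10] (all sums mod 13).
  S_0 = Σ v_i r_i = 3·12 + 9·11 + 11·1 + 6·5 + 10·10 = 276 ≡ 3.
  S_1 = Σ v_i α_i r_i = 3·5·12 + 9·2·11 + 11·9·1 + 6·10·5 + 10·12·10 = 1977 ≡ 1.
  α_i^2 mod 13 = [12, 4, 3, 9, 1].
  S_2 = Σ v_i α_i^2 r_i = 3·12·12 + 9·4·11 + 11·3·1 + 6·9·5 + 10·1·10 = 1231 ≡ 9.
  S = (3, 1, 9) ≠ 0, so r is not a codeword (an error is present).
Step 3: locate the error. For a single error e at position i, S_ℓ = v_i·e·α_i^ℓ, so α_err = S_1/S_0.
  S_0^{−1} = 3^{−1} = 9 (mod 13), so α_err = 1·9 = 9 ≡ 9 = α_3. Error position i = 3.
  Consistency check: S_2/S_1 = 9·1 = 9 ≡ 9 = α_err ✓ (single-error assumption holds).
Step 4: error magnitude e = S_0/v_3 = S_0·∏_{j≠3}(α_3 − α_j) = 3·6 = 18 ≡ 5 (mod 13).
Step 5: correct position 3: c_3 = r_3 − e = 1 − 5 ≡ 9 (mod 13). Hence c = [12, 11, 9, 5, 10].
  Check: interpolating c through the α_i gives m(x) = 6 + 9·x (degree < 2) with m(α_i) = c_i for every i, so c is indeed a codeword.


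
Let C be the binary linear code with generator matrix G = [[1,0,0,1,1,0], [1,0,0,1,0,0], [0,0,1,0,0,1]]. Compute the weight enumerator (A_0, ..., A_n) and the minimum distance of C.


Weight distribution: A_0 = 1, A_1 = 1, A_2 = 2, A_3 = 2, A_4 = 1, A_5 = 1. Minimum distance d = 1.

Enumerate all 2^3 = 8 messages m ∈ F_2^3.
For each, compute codeword c = mG in F_2^6, then tally its weight.
  m = 000 → c = 000000, weight = 0.
  m = 100 → c = 100110, weight = 3.
  m = 010 → c = 100100, weight = 2.
  m = 110 → c = 000010, weight = 1.
  m = 001 → c = 001001, weight = 2.
  m = 101 → c = 101111, weight = 5.
  m = 011 → c = 101101, weight = 4.
  m = 111 → c = 001011, weight = 3.
Tally weights:
  weight 0: 1 codewords.
  weight 1: 1 codewords.
  weight 2: 2 codewords.
  weight 3: 2 codewords.
  weight 4: 1 codewords.
  weight 5: 1 codewords.
Minimum distance d = smallest w > 0 with A_w > 0 = 1.
Sanity: Σ A_w = 8 = 2^3 = 8 ✓.


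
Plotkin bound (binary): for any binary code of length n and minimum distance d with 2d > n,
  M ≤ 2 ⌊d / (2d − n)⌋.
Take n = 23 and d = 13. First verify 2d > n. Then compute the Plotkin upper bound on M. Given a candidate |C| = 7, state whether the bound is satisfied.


Plotkin bound M ≤ 8; given |C| = 7 ≤ bound (satisfied).

Check applicability: 2d = 26, n = 23.
2d − n = 3 > 0, so Plotkin applies.
Compute d/(2d−n) = 13/3 ≈ 4.3333.
⌊d/(2d−n)⌋ = 4.
Plotkin bound: M ≤ 2·4 = 8.
Given |C| = 7, check: satisfied.
This |C| is below the Plotkin bound.


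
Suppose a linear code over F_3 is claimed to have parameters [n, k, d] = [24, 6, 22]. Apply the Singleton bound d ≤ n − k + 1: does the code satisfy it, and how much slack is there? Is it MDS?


Singleton RHS = n − k + 1 = 19, slack = -3, bound violated (no such code; not MDS).

Singleton bound: d ≤ n − k + 1.
Here n = 24, k = 6, so n − k + 1 = 19.
Given d = 22, check d ≤ 19: NO.
Slack = (n − k + 1) − d = -3.
The slack is negative: d = 22 exceeds n − k + 1 = 19 by 3, so the Singleton bound is violated and no linear [24, 6, 22]_3 code can exist. In particular it is not MDS (MDS requires d = n − k + 1 exactly).
Description: the claimed parameters are [24, 6, 22]_3; such a code would be impossible (violates the Singleton bound).


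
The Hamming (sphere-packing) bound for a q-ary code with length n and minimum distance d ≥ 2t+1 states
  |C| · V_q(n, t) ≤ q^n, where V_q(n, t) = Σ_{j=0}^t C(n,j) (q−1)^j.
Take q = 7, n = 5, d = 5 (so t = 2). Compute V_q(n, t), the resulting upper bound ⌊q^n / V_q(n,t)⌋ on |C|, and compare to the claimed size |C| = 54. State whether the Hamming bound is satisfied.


V_q(n, t) = 391, q^n = 16807, Hamming bound = 42, |C| = 54 > bound (violated).

Step 1: Compute V_q(n, t) = Σ_{j=0}^2 C(n, j) (q−1)^j.
  j = 0: C(5,0)·(6)^0 = 1·1 = 1.
  j = 1: C(5,1)·(6)^1 = 5·6 = 30.
  j = 2: C(5,2)·(6)^2 = 10·36 = 360.
  V_q(n, t) = 1 + 30 + 360 = 391.
Step 2: q^n = 7^5 = 16807.
Step 3: Hamming bound ⌊q^n / V_q(n,t)⌋ = ⌊16807/391⌋ = 42.
Step 4: Compare |C| = 54 to 42: violated.
The claimed |C| lies above the Hamming bound, so no 7-ary code of length 5 with d ≥ 5 can have 54 codewords.


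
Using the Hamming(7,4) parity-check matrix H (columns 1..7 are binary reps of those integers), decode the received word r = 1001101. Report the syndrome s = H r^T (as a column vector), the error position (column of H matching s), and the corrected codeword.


s = (1, 1, 1)^T, error position = 7, corrected codeword c = 1001100

Compute s = H r^T mod 2 one row at a time:
  s_1 = 1 + 1 + 0 + 1 = 3 ≡ 1 (mod 2).
  s_2 = 0 + 0 + 0 + 1 = 1 ≡ 1 (mod 2).
  s_3 = 1 + 0 + 1 + 1 = 3 ≡ 1 (mod 2).
s = (1, 1, 1)^T — this equals column 7 of H (binary 111), so error is at position 7.
Correct: flip bit 7 of r = 1001101 to get c = 1001100.


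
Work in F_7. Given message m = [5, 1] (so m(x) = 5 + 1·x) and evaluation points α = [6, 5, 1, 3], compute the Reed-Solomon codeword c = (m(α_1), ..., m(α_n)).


c = [4, 3, 6, 1]

Message polynomial: m(x) = 5 + 1·x (mod 7).
For each evaluation point α_i, compute m(α_i) mod 7:
  α_1 = 6: Horner steps 1 → 4, so m(6) = 4.
  α_2 = 5: Horner steps 1 → 3, so m(5) = 3.
  α_3 = 1: Horner steps 1 → 6, so m(1) = 6.
  α_4 = 3: Horner steps 1 → 1, so m(3) = 1.
Codeword c = [4, 3, 6, 1] ∈ F_7^4.


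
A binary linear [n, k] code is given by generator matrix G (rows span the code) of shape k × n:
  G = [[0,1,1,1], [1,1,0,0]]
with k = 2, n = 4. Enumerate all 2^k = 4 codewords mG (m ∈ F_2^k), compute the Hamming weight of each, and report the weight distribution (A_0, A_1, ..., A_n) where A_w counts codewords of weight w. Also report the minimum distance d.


Weight distribution: A_0 = 1, A_2 = 1, A_3 = 2. Minimum distance d = 2.

Enumerate all 2^2 = 4 messages m ∈ F_2^2.
For each, compute codeword c = mG in F_2^4, then tally its weight.
  m = 00 → c = 0000, weight = 0.
  m = 10 → c = 0111, weight = 3.
  m = 01 → c = 1100, weight = 2.
  m = 11 → c = 1011, weight = 3.
Tally weights:
  weight 0: 1 codewords.
  weight 2: 1 codewords.
  weight 3: 2 codewords.
Minimum distance d = smallest w > 0 with A_w > 0 = 2.
Sanity: Σ A_w = 4 = 2^2 = 4 ✓.


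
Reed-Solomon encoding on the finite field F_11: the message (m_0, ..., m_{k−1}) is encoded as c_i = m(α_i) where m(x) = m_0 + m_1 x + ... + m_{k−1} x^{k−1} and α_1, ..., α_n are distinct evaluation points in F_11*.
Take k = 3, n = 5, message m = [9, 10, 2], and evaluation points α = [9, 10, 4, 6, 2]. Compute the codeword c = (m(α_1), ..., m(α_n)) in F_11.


c = [8, 1, 4, 9, 4]

Message polynomial: m(x) = 9 + 10·x + 2·x^2 (mod 11).
For each evaluation point α_i, compute m(α_i) mod 11:
  α_1 = 9: Horner steps 2 → 6 → 8, so m(9) = 8.
  α_2 = 10: Horner steps 2 → 8 → 1, so m(10) = 1.
  α_3 = 4: Horner steps 2 → 7 → 4, so m(4) = 4.
  α_4 = 6: Horner steps 2 → 0 → 9, so m(6) = 9.
  α_5 = 2: Horner steps 2 → 3 → 4, so m(2) = 4.
Codeword c = [8, 1, 4, 9, 4] ∈ F_11^5.


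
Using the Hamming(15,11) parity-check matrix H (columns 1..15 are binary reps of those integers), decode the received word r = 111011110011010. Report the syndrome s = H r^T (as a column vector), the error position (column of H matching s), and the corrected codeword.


s = (0, 1, 0, 1)^T, error position = 5, corrected codeword c = 111001110011010

Compute s = H r^T mod 2 one row at a time:
  s_1 = 1 + 0 + 0 + 1 + 1 + 0 + 1 + 0 = 4 ≡ 0 (mod 2).
  s_2 = 0 + 1 + 1 + 1 + 1 + 0 + 1 + 0 = 5 ≡ 1 (mod 2).
  s_3 = 1 + 1 + 1 + 1 + 0 + 1 + 1 + 0 = 6 ≡ 0 (mod 2).
  s_4 = 1 + 1 + 1 + 1 + 0 + 1 + 0 + 0 = 5 ≡ 1 (mod 2).
s = (0, 1, 0, 1)^T — this equals column 5 of H (binary 0101), so error is at position 5.
Correct: flip bit 5 of r = 111011110011010 to get c = 111001110011010.


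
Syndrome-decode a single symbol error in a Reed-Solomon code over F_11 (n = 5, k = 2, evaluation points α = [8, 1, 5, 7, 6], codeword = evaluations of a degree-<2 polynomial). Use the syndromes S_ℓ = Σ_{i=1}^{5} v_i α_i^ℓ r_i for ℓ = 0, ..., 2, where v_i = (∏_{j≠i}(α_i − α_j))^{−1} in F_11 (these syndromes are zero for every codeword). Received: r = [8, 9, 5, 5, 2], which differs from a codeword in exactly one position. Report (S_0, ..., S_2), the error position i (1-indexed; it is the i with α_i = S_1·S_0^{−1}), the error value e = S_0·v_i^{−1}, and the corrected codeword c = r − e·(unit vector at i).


S = (8, 7, 2), error at position 3, error magnitude e = 6, c = [8, 9, 10, 5, 2].

Step 1: column multipliers v_i = (∏_{j≠i}(α_i − α_j))^{−1} mod 11.
  i = 1 (α = 8): (8−1)(8−5)(8−7)(8−6) = 7·3·1·2 = 42 ≡ 9, so v_1 = 9^{−1} = 5 (mod 11).
  i = 2 (α = 1): (1−8)(1−5)(1−7)(1−6) = (−7)·(−4)·(−6)·(−5) = 840 ≡ 4, so v_2 = 4^{−1} = 3 (mod 11).
  i = 3 (α = 5): (5−8)(5−1)(5−7)(5−6) = (−3)·4·(−2)·(−1) = −24 ≡ 9, so v_3 = 9^{−1} = 5 (mod 11).
  i = 4 (α = 7): (7−8)(7−1)(7−5)(7−6) = (−1)·6·2·1 = −12 ≡ 10, so v_4 = 10^{−1} = 10 (mod 11).
  i = 5 (α = 6): (6−8)(6−1)(6−5)(6−7) = (−2)·5·1·(−1) = 10 ≡ 10, so v_5 = 10^{−1} = 10 (mod 11).
  v = [5, 3, 5, 10, 10].
Step 2: syndromes of r = [8, 9, 5, 5, 2] (all sums mod 11).
  S_0 = Σ v_i r_i = 5·8 + 3·9 + 5·5 + 10·5 + 10·2 = 162 ≡ 8.
  S_1 = Σ v_i α_i r_i = 5·8·8 + 3·1·9 + 5·5·5 + 10·7·5 + 10·6·2 = 942 ≡ 7.
  α_i^2 mod 11 = [9, 1, 3, 5, 3].
  S_2 = Σ v_i α_i^2 r_i = 5·9·8 + 3·1·9 + 5·3·5 + 10·5·5 + 10·3·2 = 772 ≡ 2.
  S = (8, 7, 2) ≠ 0, so r is not a codeword (an error is present).
Step 3: locate the error. For a single error e at position i, S_ℓ = v_i·e·α_i^ℓ, so α_err = S_1/S_0.
  S_0^{−1} = 8^{−1} = 7 (mod 11), so α_err = 7·7 = 49 ≡ 5 = α_3. Error position i = 3.
  Consistency check: S_2/S_1 = 2·8 = 16 ≡ 5 = α_err ✓ (single-error assumption holds).
Step 4: error magnitude e = S_0/v_3 = S_0·∏_{j≠3}(α_3 − α_j) = 8·9 = 72 ≡ 6 (mod 11).
Step 5: correct position 3: c_3 = r_3 − e = 5 − 6 ≡ 10 (mod 11). Hence c = [8, 9, 10, 5, 2].
  Check: interpolating c through the α_i gives m(x) = 6 + 3·x (degree < 2) with m(α_i) = c_i for every i, so c is indeed a codeword.


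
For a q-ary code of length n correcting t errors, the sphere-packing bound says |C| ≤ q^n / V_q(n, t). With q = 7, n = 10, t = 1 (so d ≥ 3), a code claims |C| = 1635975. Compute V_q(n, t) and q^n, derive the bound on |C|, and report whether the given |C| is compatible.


V_q(n, t) = 61, q^n = 282475249, Hamming bound = 4630741, |C| = 1635975 ≤ bound (satisfied).

Step 1: Compute V_q(n, t) = Σ_{j=0}^1 C(n, j) (q−1)^j.
  j = 0: C(10,0)·(6)^0 = 1·1 = 1.
  j = 1: C(10,1)·(6)^1 = 10·6 = 60.
  V_q(n, t) = 1 + 60 = 61.
Step 2: q^n = 7^10 = 282475249.
Step 3: Hamming bound ⌊q^n / V_q(n,t)⌋ = ⌊282475249/61⌋ = 4630741.
Step 4: Compare |C| = 1635975 to 4630741: satisfied.
The claimed |C| lies below the Hamming bound.


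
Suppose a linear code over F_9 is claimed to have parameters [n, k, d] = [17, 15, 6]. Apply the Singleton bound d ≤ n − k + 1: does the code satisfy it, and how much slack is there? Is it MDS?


Singleton RHS = n − k + 1 = 3, slack = -3, bound violated (no such code; not MDS).

Singleton bound: d ≤ n − k + 1.
Here n = 17, k = 15, so n − k + 1 = 3.
Given d = 6, check d ≤ 3: NO.
Slack = (n − k + 1) − d = -3.
The slack is negative: d = 6 exceeds n − k + 1 = 3 by 3, so the Singleton bound is violated and no linear [17, 15, 6]_9 code can exist. In particular it is not MDS (MDS requires d = n − k + 1 exactly).
Description: the claimed parameters are [17, 15, 6]_9; such a code would be impossible (violates the Singleton bound).


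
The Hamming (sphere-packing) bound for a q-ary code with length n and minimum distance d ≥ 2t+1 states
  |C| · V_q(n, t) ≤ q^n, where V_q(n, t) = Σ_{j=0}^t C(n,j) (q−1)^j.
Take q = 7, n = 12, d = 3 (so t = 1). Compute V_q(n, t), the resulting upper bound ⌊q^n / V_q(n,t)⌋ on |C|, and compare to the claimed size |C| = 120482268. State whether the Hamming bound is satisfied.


V_q(n, t) = 73, q^n = 13841287201, Hamming bound = 189606673, |C| = 120482268 ≤ bound (satisfied).

Step 1: Compute V_q(n, t) = Σ_{j=0}^1 C(n, j) (q−1)^j.
  j = 0: C(12,0)·(6)^0 = 1·1 = 1.
  j = 1: C(12,1)·(6)^1 = 12·6 = 72.
  V_q(n, t) = 1 + 72 = 73.
Step 2: q^n = 7^12 = 13841287201.
Step 3: Hamming bound ⌊q^n / V_q(n,t)⌋ = ⌊13841287201/73⌋ = 189606673.
Step 4: Compare |C| = 120482268 to 189606673: satisfied.
The claimed |C| lies below the Hamming bound.


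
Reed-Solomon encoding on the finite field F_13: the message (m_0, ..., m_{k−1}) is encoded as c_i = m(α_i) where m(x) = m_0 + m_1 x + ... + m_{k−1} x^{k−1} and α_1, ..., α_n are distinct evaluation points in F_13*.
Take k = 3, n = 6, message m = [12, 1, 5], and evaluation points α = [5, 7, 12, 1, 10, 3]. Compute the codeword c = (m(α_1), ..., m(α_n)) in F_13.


c = [12, 4, 3, 5, 2, 8]

Message polynomial: m(x) = 12 + 1·x + 5·x^2 (mod 13).
For each evaluation point α_i, compute m(α_i) mod 13:
  α_1 = 5: Horner steps 5 → 0 → 12, so m(5) = 12.
  α_2 = 7: Horner steps 5 → 10 → 4, so m(7) = 4.
  α_3 = 12: Horner steps 5 → 9 → 3, so m(12) = 3.
  α_4 = 1: Horner steps 5 → 6 → 5, so m(1) = 5.
  α_5 = 10: Horner steps 5 → 12 → 2, so m(10) = 2.
  α_6 = 3: Horner steps 5 → 3 → 8, so m(3) = 8.
Codeword c = [12, 4, 3, 5, 2, 8] ∈ F_13^6.


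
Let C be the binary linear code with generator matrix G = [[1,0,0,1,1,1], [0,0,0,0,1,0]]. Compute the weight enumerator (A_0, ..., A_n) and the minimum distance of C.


Weight distribution: A_0 = 1, A_1 = 1, A_3 = 1, A_4 = 1. Minimum distance d = 1.

Enumerate all 2^2 = 4 messages m ∈ F_2^2.
For each, compute codeword c = mG in F_2^6, then tally its weight.
  m = 00 → c = 000000, weight = 0.
  m = 10 → c = 100111, weight = 4.
  m = 01 → c = 000010, weight = 1.
  m = 11 → c = 100101, weight = 3.
Tally weights:
  weight 0: 1 codewords.
  weight 1: 1 codewords.
  weight 3: 1 codewords.
  weight 4: 1 codewords.
Minimum distance d = smallest w > 0 with A_w > 0 = 1.
Sanity: Σ A_w = 4 = 2^2 = 4 ✓.


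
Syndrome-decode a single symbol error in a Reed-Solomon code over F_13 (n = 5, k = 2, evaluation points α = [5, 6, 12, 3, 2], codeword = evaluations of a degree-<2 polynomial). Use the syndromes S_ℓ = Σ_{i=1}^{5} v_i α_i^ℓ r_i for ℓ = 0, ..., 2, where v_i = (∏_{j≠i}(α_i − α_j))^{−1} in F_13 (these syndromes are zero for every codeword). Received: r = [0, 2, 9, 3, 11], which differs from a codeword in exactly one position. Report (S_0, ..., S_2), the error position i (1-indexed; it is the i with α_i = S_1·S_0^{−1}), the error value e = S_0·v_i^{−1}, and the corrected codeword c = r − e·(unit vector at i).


S = (6, 10, 8), error at position 2, error magnitude e = 10, c = [0, 5, 9, 3, 11].

Step 1: column multipliers v_i = (∏_{j≠i}(α_i − α_j))^{−1} mod 13.
  i = 1 (α = 5): (5−6)(5−12)(5−3)(5−2) = (−1)·(−7)·2·3 = 42 ≡ 3, so v_1 = 3^{−1} = 9 (mod 13).
  i = 2 (α = 6): (6−5)(6−12)(6−3)(6−2) = 1·(−6)·3·4 = −72 ≡ 6, so v_2 = 6^{−1} = 11 (mod 13).
  i = 3 (α = 12): (12−5)(12−6)(12−3)(12−2) = 7·6·9·10 = 3780 ≡ 10, so v_3 = 10^{−1} = 4 (mod 13).
  i = 4 (α = 3): (3−5)(3−6)(3−12)(3−2) = (−2)·(−3)·(−9)·1 = −54 ≡ 11, so v_4 = 11^{−1} = 6 (mod 13).
  i = 5 (α = 2): (2−5)(2−6)(2−12)(2−3) = (−3)·(−4)·(−10)·(−1) = 120 ≡ 3, so v_5 = 3^{−1} = 9 (mod 13).
  v = [9, 11, 4, 6, 9].
Step 2: syndromes of r = [0, 2, 9, 3, 11] (all sums mod 13).
  S_0 = Σ v_i r_i = 9·0 + 11·2 + 4·9 + 6·3 + 9·11 = 175 ≡ 6.
  S_1 = Σ v_i α_i r_i = 9·5·0 + 11·6·2 + 4·12·9 + 6·3·3 + 9·2·11 = 816 ≡ 10.
  α_i^2 mod 13 = [12, 10, 1, 9, 4].
  S_2 = Σ v_i α_i^2 r_i = 9·12·0 + 11·10·2 + 4·1·9 + 6·9·3 + 9·4·11 = 814 ≡ 8.
  S = (6, 10, 8) ≠ 0, so r is not a codeword (an error is present).
Step 3: locate the error. For a single error e at position i, S_ℓ = v_i·e·α_i^ℓ, so α_err = S_1/S_0.
  S_0^{−1} = 6^{−1} = 11 (mod 13), so α_err = 10·11 = 110 ≡ 6 = α_2. Error position i = 2.
  Consistency check: S_2/S_1 = 8·4 = 32 ≡ 6 = α_err ✓ (single-error assumption holds).
Step 4: error magnitude e = S_0/v_2 = S_0·∏_{j≠2}(α_2 − α_j) = 6·6 = 36 ≡ 10 (mod 13).
Step 5: correct position 2: c_2 = r_2 − e = 2 − 10 ≡ 5 (mod 13). Hence c = [0, 5, 9, 3, 11].
  Check: interpolating c through the α_i gives m(x) = 1 + 5·x (degree < 2) with m(α_i) = c_i for every i, so c is indeed a codeword.


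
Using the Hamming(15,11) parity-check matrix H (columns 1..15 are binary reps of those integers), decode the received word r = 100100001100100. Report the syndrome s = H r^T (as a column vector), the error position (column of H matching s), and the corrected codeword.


s = (1, 0, 1, 1)^T, error position = 11, corrected codeword c = 100100001110100

Compute s = H r^T mod 2 one row at a time:
  s_1 = 0 + 1 + 1 + 0 + 0 + 1 + 0 + 0 = 3 ≡ 1 (mod 2).
  s_2 = 1 + 0 + 0 + 0 + 0 + 1 + 0 + 0 = 2 ≡ 0 (mod 2).
  s_3 = 0 + 0 + 0 + 0 + 1 + 0 + 0 + 0 = 1 ≡ 1 (mod 2).
  s_4 = 1 + 0 + 0 + 0 + 1 + 0 + 1 + 0 = 3 ≡ 1 (mod 2).
s = (1, 0, 1, 1)^T — this equals column 11 of H (binary 1011), so error is at position 11.
Correct: flip bit 11 of r = 100100001100100 to get c = 100100001110100.


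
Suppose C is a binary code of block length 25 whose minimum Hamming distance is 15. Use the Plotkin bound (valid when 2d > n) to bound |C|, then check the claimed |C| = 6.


Plotkin bound M ≤ 6; given |C| = 6 ≤ bound (satisfied).

Check applicability: 2d = 30, n = 25.
2d − n = 5 > 0, so Plotkin applies.
Compute d/(2d−n) = 15/5 ≈ 3.0000.
⌊d/(2d−n)⌋ = 3.
Plotkin bound: M ≤ 2·3 = 6.
Given |C| = 6, check: satisfied.
This |C| is at the Plotkin bound.


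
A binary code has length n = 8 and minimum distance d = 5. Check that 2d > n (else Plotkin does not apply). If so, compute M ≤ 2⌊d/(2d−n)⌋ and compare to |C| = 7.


Plotkin bound M ≤ 4; given |C| = 7 > bound (violated).

Check applicability: 2d = 10, n = 8.
2d − n = 2 > 0, so Plotkin applies.
Compute d/(2d−n) = 5/2 ≈ 2.5000.
⌊d/(2d−n)⌋ = 2.
Plotkin bound: M ≤ 2·2 = 4.
Given |C| = 7, check: VIOLATED.
This |C| is above the Plotkin bound, so no binary code with n = 8, d = 5 and 7 codewords exists.


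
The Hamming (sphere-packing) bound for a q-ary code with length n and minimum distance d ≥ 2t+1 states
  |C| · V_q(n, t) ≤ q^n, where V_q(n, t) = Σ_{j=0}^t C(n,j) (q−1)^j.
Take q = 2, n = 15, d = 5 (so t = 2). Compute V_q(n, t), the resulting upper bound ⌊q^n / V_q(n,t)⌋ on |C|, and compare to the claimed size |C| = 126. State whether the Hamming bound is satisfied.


V_q(n, t) = 121, q^n = 32768, Hamming bound = 270, |C| = 126 ≤ bound (satisfied).

Step 1: Compute V_q(n, t) = Σ_{j=0}^2 C(n, j) (q−1)^j.
  j = 0: C(15,0)·(1)^0 = 1·1 = 1.
  j = 1: C(15,1)·(1)^1 = 15·1 = 15.
  j = 2: C(15,2)·(1)^2 = 105·1 = 105.
  V_q(n, t) = 1 + 15 + 105 = 121.
Step 2: q^n = 2^15 = 32768.
Step 3: Hamming bound ⌊q^n / V_q(n,t)⌋ = ⌊32768/121⌋ = 270.
Step 4: Compare |C| = 126 to 270: satisfied.
The claimed |C| lies below the Hamming bound.


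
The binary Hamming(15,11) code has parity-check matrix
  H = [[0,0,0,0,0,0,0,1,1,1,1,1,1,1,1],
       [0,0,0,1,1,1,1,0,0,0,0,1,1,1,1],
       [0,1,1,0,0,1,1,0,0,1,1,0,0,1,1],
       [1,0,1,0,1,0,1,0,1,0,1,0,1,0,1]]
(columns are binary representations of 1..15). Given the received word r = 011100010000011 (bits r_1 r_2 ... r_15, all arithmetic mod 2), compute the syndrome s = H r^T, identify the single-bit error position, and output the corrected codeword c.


s = (1, 1, 0, 0)^T, error position = 12, corrected codeword c = 011100010001011

Compute s = H r^T mod 2 one row at a time:
  s_1 = 1 + 0 + 0 + 0 + 0 + 0 + 1 + 1 = 3 ≡ 1 (mod 2).
  s_2 = 1 + 0 + 0 + 0 + 0 + 0 + 1 + 1 = 3 ≡ 1 (mod 2).
  s_3 = 1 + 1 + 0 + 0 + 0 + 0 + 1 + 1 = 4 ≡ 0 (mod 2).
  s_4 = 0 + 1 + 0 + 0 + 0 + 0 + 0 + 1 = 2 ≡ 0 (mod 2).
s = (1, 1, 0, 0)^T — this equals column 12 of H (binary 1100), so error is at position 12.
Correct: flip bit 12 of r = 011100010000011 to get c = 011100010001011.


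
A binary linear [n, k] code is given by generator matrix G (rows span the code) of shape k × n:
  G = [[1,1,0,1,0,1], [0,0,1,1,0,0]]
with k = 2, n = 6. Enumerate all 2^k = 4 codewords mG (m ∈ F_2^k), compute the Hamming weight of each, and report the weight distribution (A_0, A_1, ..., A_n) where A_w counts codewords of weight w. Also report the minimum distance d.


Weight distribution: A_0 = 1, A_2 = 1, A_4 = 2. Minimum distance d = 2.

Enumerate all 2^2 = 4 messages m ∈ F_2^2.
For each, compute codeword c = mG in F_2^6, then tally its weight.
  m = 00 → c = 000000, weight = 0.
  m = 10 → c = 110101, weight = 4.
  m = 01 → c = 001100, weight = 2.
  m = 11 → c = 111001, weight = 4.
Tally weights:
  weight 0: 1 codewords.
  weight 2: 1 codewords.
  weight 4: 2 codewords.
Minimum distance d = smallest w > 0 with A_w > 0 = 2.
Sanity: Σ A_w = 4 = 2^2 = 4 ✓.


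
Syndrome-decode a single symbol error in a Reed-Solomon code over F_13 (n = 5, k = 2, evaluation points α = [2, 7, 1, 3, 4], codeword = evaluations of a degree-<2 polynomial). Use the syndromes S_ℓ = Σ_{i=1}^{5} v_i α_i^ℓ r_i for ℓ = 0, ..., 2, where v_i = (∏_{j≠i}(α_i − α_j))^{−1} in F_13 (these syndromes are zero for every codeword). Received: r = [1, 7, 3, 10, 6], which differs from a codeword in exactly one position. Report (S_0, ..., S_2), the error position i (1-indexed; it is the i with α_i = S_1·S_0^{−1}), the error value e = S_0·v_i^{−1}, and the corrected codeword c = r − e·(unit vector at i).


S = (5, 5, 5), error at position 3, error magnitude e = 11, c = [1, 7, 5, 10, 6].

Step 1: column multipliers v_i = (∏_{j≠i}(α_i − α_j))^{−1} mod 13.
  i = 1 (α = 2): (2−7)(2−1)(2−3)(2−4) = (−5)·1·(−1)·(−2) = −10 ≡ 3, so v_1 = 3^{−1} = 9 (mod 13).
  i = 2 (α = 7): (7−2)(7−1)(7−3)(7−4) = 5·6·4·3 = 360 ≡ 9, so v_2 = 9^{−1} = 3 (mod 13).
  i = 3 (α = 1): (1−2)(1−7)(1−3)(1−4) = (−1)·(−6)·(−2)·(−3) = 36 ≡ 10, so v_3 = 10^{−1} = 4 (mod 13).
  i = 4 (α = 3): (3−2)(3−7)(3−1)(3−4) = 1·(−4)·2·(−1) = 8 ≡ 8, so v_4 = 8^{−1} = 5 (mod 13).
  i = 5 (α = 4): (4−2)(4−7)(4−1)(4−3) = 2·(−3)·3·1 = −18 ≡ 8, so v_5 = 8^{−1} = 5 (mod 13).
  v = [9, 3, 4, 5, 5].
Step 2: syndromes of r = [1, 7, 3, 10, 6] (all sums mod 13).
  S_0 = Σ v_i r_i = 9·1 + 3·7 + 4·3 + 5·10 + 5·6 = 122 ≡ 5.
  S_1 = Σ v_i α_i r_i = 9·2·1 + 3·7·7 + 4·1·3 + 5·3·10 + 5·4·6 = 447 ≡ 5.
  α_i^2 mod 13 = [4, 10, 1, 9, 3].
  S_2 = Σ v_i α_i^2 r_i = 9·4·1 + 3·10·7 + 4·1·3 + 5·9·10 + 5·3·6 = 798 ≡ 5.
  S = (5, 5, 5) ≠ 0, so r is not a codeword (an error is present).
Step 3: locate the error. For a single error e at position i, S_ℓ = v_i·e·α_i^ℓ, so α_err = S_1/S_0.
  S_0^{−1} = 5^{−1} = 8 (mod 13), so α_err = 5·8 = 40 ≡ 1 = α_3. Error position i = 3.
  Consistency check: S_2/S_1 = 5·8 = 40 ≡ 1 = α_err ✓ (single-error assumption holds).
Step 4: error magnitude e = S_0/v_3 = S_0·∏_{j≠3}(α_3 − α_j) = 5·10 = 50 ≡ 11 (mod 13).
Step 5: correct position 3: c_3 = r_3 − e = 3 − 11 ≡ 5 (mod 13). Hence c = [1, 7, 5, 10, 6].
  Check: interpolating c through the α_i gives m(x) = 9 + 9·x (degree < 2) with m(α_i) = c_i for every i, so c is indeed a codeword.


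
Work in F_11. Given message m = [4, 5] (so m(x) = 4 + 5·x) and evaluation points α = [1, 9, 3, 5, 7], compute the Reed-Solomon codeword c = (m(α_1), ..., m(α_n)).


c = [9, 5, 8, 7, 6]

Message polynomial: m(x) = 4 + 5·x (mod 11).
For each evaluation point α_i, compute m(α_i) mod 11:
  α_1 = 1: Horner steps 5 → 9, so m(1) = 9.
  α_2 = 9: Horner steps 5 → 5, so m(9) = 5.
  α_3 = 3: Horner steps 5 → 8, so m(3) = 8.
  α_4 = 5: Horner steps 5 → 7, so m(5) = 7.
  α_5 = 7: Horner steps 5 → 6, so m(7) = 6.
Codeword c = [9, 5, 8, 7, 6] ∈ F_11^5.


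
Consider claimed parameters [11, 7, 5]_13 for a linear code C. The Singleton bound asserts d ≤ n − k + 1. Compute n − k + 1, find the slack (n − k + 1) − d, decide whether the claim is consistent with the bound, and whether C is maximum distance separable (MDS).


Singleton RHS = n − k + 1 = 5, slack = 0, bound satisfied, MDS.

Singleton bound: d ≤ n − k + 1.
Here n = 11, k = 7, so n − k + 1 = 5.
Given d = 5, check d ≤ 5: YES.
Slack = (n − k + 1) − d = 0.
The code is MDS (slack = 0).
Description: the claimed parameters are [11, 7, 5]_13; such a code would be MDS (meets Singleton bound).


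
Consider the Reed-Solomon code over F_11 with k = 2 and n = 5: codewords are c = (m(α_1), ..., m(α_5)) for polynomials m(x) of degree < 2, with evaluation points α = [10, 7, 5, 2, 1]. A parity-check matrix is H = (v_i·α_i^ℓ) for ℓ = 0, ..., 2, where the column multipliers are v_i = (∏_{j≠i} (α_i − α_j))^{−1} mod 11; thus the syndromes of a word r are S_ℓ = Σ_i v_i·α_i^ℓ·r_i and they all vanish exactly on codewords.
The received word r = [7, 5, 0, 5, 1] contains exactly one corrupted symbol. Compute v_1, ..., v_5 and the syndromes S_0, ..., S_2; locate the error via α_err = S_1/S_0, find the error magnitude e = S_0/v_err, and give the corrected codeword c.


S = (7, 3, 6), error at position 4, error magnitude e = 7, c = [7, 5, 0, 9, 1].

Step 1: column multipliers v_i = (∏_{j≠i}(α_i − α_j))^{−1} mod 11.
  i = 1 (α = 10): (10−7)(10−5)(10−2)(10−1) = 3·5·8·9 = 1080 ≡ 2, so v_1 = 2^{−1} = 6 (mod 11).
  i = 2 (α = 7): (7−10)(7−5)(7−2)(7−1) = (−3)·2·5·6 = −180 ≡ 7, so v_2 = 7^{−1} = 8 (mod 11).
  i = 3 (α = 5): (5−10)(5−7)(5−2)(5−1) = (−5)·(−2)·3·4 = 120 ≡ 10, so v_3 = 10^{−1} = 10 (mod 11).
  i = 4 (α = 2): (2−10)(2−7)(2−5)(2−1) = (−8)·(−5)·(−3)·1 = −120 ≡ 1, so v_4 = 1^{−1} = 1 (mod 11).
  i = 5 (α = 1): (1−10)(1−7)(1−5)(1−2) = (−9)·(−6)·(−4)·(−1) = 216 ≡ 7, so v_5 = 7^{−1} = 8 (mod 11).
  v = [6, 8, 10, 1, 8].
Step 2: syndromes of r = [7, 5, 0, 5, 1] (all sums mod 11).
  S_0 = Σ v_i r_i = 6·7 + 8·5 + 10·0 + 1·5 + 8·1 = 95 ≡ 7.
  S_1 = Σ v_i α_i r_i = 6·10·7 + 8·7·5 + 10·5·0 + 1·2·5 + 8·1·1 = 718 ≡ 3.
  α_i^2 mod 11 = [1, 5, 3, 4, 1].
  S_2 = Σ v_i α_i^2 r_i = 6·1·7 + 8·5·5 + 10·3·0 + 1·4·5 + 8·1·1 = 270 ≡ 6.
  S = (7, 3, 6) ≠ 0, so r is not a codeword (an error is present).
Step 3: locate the error. For a single error e at position i, S_ℓ = v_i·e·α_i^ℓ, so α_err = S_1/S_0.
  S_0^{−1} = 7^{−1} = 8 (mod 11), so α_err = 3·8 = 24 ≡ 2 = α_4. Error position i = 4.
  Consistency check: S_2/S_1 = 6·4 = 24 ≡ 2 = α_err ✓ (single-error assumption holds).
Step 4: error magnitude e = S_0/v_4 = S_0·∏_{j≠4}(α_4 − α_j) = 7·1 = 7 ≡ 7 (mod 11).
Step 5: correct position 4: c_4 = r_4 − e = 5 − 7 ≡ 9 (mod 11). Hence c = [7, 5, 0, 9, 1].
  Check: interpolating c through the α_i gives m(x) = 4 + 8·x (degree < 2) with m(α_i) = c_i for every i, so c is indeed a codeword.


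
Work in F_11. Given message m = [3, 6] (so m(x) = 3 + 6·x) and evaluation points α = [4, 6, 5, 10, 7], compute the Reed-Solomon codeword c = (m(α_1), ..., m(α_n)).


c = [5, 6, 0, 8, 1]

Message polynomial: m(x) = 3 + 6·x (mod 11).
For each evaluation point α_i, compute m(α_i) mod 11:
  α_1 = 4: Horner steps 6 → 5, so m(4) = 5.
  α_2 = 6: Horner steps 6 → 6, so m(6) = 6.
  α_3 = 5: Horner steps 6 → 0, so m(5) = 0.
  α_4 = 10: Horner steps 6 → 8, so m(10) = 8.
  α_5 = 7: Horner steps 6 → 1, so m(7) = 1.
Codeword c = [5, 6, 0, 8, 1] ∈ F_11^5.


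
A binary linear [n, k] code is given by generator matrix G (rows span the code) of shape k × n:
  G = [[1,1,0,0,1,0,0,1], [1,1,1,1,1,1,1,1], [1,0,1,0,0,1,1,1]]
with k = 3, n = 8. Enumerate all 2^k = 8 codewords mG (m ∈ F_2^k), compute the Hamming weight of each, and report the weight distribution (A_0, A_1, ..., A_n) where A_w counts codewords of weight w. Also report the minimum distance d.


Weight distribution: A_0 = 1, A_3 = 2, A_4 = 2, A_5 = 2, A_8 = 1. Minimum distance d = 3.

Enumerate all 2^3 = 8 messages m ∈ F_2^3.
For each, compute codeword c = mG in F_2^8, then tally its weight.
  m = 000 → c = 00000000, weight = 0.
  m = 100 → c = 11001001, weight = 4.
  m = 010 → c = 11111111, weight = 8.
  m = 110 → c = 00110110, weight = 4.
  m = 001 → c = 10100111, weight = 5.
  m = 101 → c = 01101110, weight = 5.
  m = 011 → c = 01011000, weight = 3.
  m = 111 → c = 10010001, weight = 3.
Tally weights:
  weight 0: 1 codewords.
  weight 3: 2 codewords.
  weight 4: 2 codewords.
  weight 5: 2 codewords.
  weight 8: 1 codewords.
Minimum distance d = smallest w > 0 with A_w > 0 = 3.
Sanity: Σ A_w = 8 = 2^3 = 8 ✓.


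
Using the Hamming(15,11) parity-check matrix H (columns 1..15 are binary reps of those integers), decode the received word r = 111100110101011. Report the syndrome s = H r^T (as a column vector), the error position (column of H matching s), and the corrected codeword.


s = (1, 1, 0, 0)^T, error position = 12, corrected codeword c = 111100110100011

Compute s = H r^T mod 2 one row at a time:
  s_1 = 1 + 0 + 1 + 0 + 1 + 0 + 1 + 1 = 5 ≡ 1 (mod 2).
  s_2 = 1 + 0 + 0 + 1 + 1 + 0 + 1 + 1 = 5 ≡ 1 (mod 2).
  s_3 = 1 + 1 + 0 + 1 + 1 + 0 + 1 + 1 = 6 ≡ 0 (mod 2).
  s_4 = 1 + 1 + 0 + 1 + 0 + 0 + 0 + 1 = 4 ≡ 0 (mod 2).
s = (1, 1, 0, 0)^T — this equals column 12 of H (binary 1100), so error is at position 12.
Correct: flip bit 12 of r = 111100110101011 to get c = 111100110100011.


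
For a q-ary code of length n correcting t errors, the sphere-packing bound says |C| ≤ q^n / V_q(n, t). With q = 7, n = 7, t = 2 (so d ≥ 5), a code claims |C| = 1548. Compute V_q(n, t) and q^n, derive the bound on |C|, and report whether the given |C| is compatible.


V_q(n, t) = 799, q^n = 823543, Hamming bound = 1030, |C| = 1548 > bound (violated).

Step 1: Compute V_q(n, t) = Σ_{j=0}^2 C(n, j) (q−1)^j.
  j = 0: C(7,0)·(6)^0 = 1·1 = 1.
  j = 1: C(7,1)·(6)^1 = 7·6 = 42.
  j = 2: C(7,2)·(6)^2 = 21·36 = 756.
  V_q(n, t) = 1 + 42 + 756 = 799.
Step 2: q^n = 7^7 = 823543.
Step 3: Hamming bound ⌊q^n / V_q(n,t)⌋ = ⌊823543/799⌋ = 1030.
Step 4: Compare |C| = 1548 to 1030: violated.
The claimed |C| lies above the Hamming bound, so no 7-ary code of length 7 with d ≥ 5 can have 1548 codewords.


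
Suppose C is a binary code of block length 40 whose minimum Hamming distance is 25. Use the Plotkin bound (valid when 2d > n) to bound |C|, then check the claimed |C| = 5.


Plotkin bound M ≤ 4; given |C| = 5 > bound (violated).

Check applicability: 2d = 50, n = 40.
2d − n = 10 > 0, so Plotkin applies.
Compute d/(2d−n) = 25/10 ≈ 2.5000.
⌊d/(2d−n)⌋ = 2.
Plotkin bound: M ≤ 2·2 = 4.
Given |C| = 5, check: VIOLATED.
This |C| is above the Plotkin bound, so no binary code with n = 40, d = 25 and 5 codewords exists.


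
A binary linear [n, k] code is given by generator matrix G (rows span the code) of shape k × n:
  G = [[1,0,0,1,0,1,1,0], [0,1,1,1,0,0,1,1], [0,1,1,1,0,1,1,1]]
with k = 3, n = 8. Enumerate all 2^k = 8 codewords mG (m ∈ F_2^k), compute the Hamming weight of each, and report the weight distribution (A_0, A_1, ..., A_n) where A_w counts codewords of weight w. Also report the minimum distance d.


Weight distribution: A_0 = 1, A_1 = 1, A_3 = 1, A_4 = 2, A_5 = 2, A_6 = 1. Minimum distance d = 1.

Enumerate all 2^3 = 8 messages m ∈ F_2^3.
For each, compute codeword c = mG in F_2^8, then tally its weight.
  m = 000 → c = 00000000, weight = 0.
  m = 100 → c = 10010110, weight = 4.
  m = 010 → c = 01110011, weight = 5.
  m = 110 → c = 11100101, weight = 5.
  m = 001 → c = 01110111, weight = 6.
  m = 101 → c = 11100001, weight = 4.
  m = 011 → c = 00000100, weight = 1.
  m = 111 → c = 10010010, weight = 3.
Tally weights:
  weight 0: 1 codewords.
  weight 1: 1 codewords.
  weight 3: 1 codewords.
  weight 4: 2 codewords.
  weight 5: 2 codewords.
  weight 6: 1 codewords.
Minimum distance d = smallest w > 0 with A_w > 0 = 1.
Sanity: Σ A_w = 8 = 2^3 = 8 ✓.


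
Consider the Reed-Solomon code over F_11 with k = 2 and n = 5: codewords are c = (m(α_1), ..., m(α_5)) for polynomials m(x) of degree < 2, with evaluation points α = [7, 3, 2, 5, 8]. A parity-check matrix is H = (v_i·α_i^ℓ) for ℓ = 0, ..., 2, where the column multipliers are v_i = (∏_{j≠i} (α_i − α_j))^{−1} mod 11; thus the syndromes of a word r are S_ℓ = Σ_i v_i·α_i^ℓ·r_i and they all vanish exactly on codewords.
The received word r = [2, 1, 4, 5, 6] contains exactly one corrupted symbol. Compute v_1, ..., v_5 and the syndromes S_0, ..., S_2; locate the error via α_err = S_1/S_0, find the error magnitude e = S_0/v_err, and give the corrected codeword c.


S = (1, 3, 9), error at position 2, error magnitude e = 4, c = [2, 8, 4, 5, 6].

Step 1: column multipliers v_i = (∏_{j≠i}(α_i − α_j))^{−1} mod 11.
  i = 1 (α = 7): (7−3)(7−2)(7−5)(7−8) = 4·5·2·(−1) = −40 ≡ 4, so v_1 = 4^{−1} = 3 (mod 11).
  i = 2 (α = 3): (3−7)(3−2)(3−5)(3−8) = (−4)·1·(−2)·(−5) = −40 ≡ 4, so v_2 = 4^{−1} = 3 (mod 11).
  i = 3 (α = 2): (2−7)(2−3)(2−5)(2−8) = (−5)·(−1)·(−3)·(−6) = 90 ≡ 2, so v_3 = 2^{−1} = 6 (mod 11).
  i = 4 (α = 5): (5−7)(5−3)(5−2)(5−8) = (−2)·2·3·(−3) = 36 ≡ 3, so v_4 = 3^{−1} = 4 (mod 11).
  i = 5 (α = 8): (8−7)(8−3)(8−2)(8−5) = 1·5·6·3 = 90 ≡ 2, so v_5 = 2^{−1} = 6 (mod 11).
  v = [3, 3, 6, 4, 6].
Step 2: syndromes of r = [2, 1, 4, 5, 6] (all sums mod 11).
  S_0 = Σ v_i r_i = 3·2 + 3·1 + 6·4 + 4·5 + 6·6 = 89 ≡ 1.
  S_1 = Σ v_i α_i r_i = 3·7·2 + 3·3·1 + 6·2·4 + 4·5·5 + 6·8·6 = 487 ≡ 3.
  α_i^2 mod 11 = [5, 9, 4, 3, 9].
  S_2 = Σ v_i α_i^2 r_i = 3·5·2 + 3·9·1 + 6·4·4 + 4·3·5 + 6·9·6 = 537 ≡ 9.
  S = (1, 3, 9) ≠ 0, so r is not a codeword (an error is present).
Step 3: locate the error. For a single error e at position i, S_ℓ = v_i·e·α_i^ℓ, so α_err = S_1/S_0.
  S_0^{−1} = 1^{−1} = 1 (mod 11), so α_err = 3·1 = 3 ≡ 3 = α_2. Error position i = 2.
  Consistency check: S_2/S_1 = 9·4 = 36 ≡ 3 = α_err ✓ (single-error assumption holds).
Step 4: error magnitude e = S_0/v_2 = S_0·∏_{j≠2}(α_2 − α_j) = 1·4 = 4 ≡ 4 (mod 11).
Step 5: correct position 2: c_2 = r_2 − e = 1 − 4 ≡ 8 (mod 11). Hence c = [2, 8, 4, 5, 6].
  Check: interpolating c through the α_i gives m(x) = 7 + 4·x (degree < 2) with m(α_i) = c_i for every i, so c is indeed a codeword.


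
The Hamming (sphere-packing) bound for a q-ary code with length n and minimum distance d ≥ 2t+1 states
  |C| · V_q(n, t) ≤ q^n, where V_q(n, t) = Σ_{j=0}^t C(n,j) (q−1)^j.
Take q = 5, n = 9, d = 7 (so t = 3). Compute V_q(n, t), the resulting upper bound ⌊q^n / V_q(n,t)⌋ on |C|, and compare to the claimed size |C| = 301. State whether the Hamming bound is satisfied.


V_q(n, t) = 5989, q^n = 1953125, Hamming bound = 326, |C| = 301 ≤ bound (satisfied).

Step 1: Compute V_q(n, t) = Σ_{j=0}^3 C(n, j) (q−1)^j.
  j = 0: C(9,0)·(4)^0 = 1·1 = 1.
  j = 1: C(9,1)·(4)^1 = 9·4 = 36.
  j = 2: C(9,2)·(4)^2 = 36·16 = 576.
  j = 3: C(9,3)·(4)^3 = 84·64 = 5376.
  V_q(n, t) = 1 + 36 + 576 + 5376 = 5989.
Step 2: q^n = 5^9 = 1953125.
Step 3: Hamming bound ⌊q^n / V_q(n,t)⌋ = ⌊1953125/5989⌋ = 326.
Step 4: Compare |C| = 301 to 326: satisfied.
The claimed |C| lies below the Hamming bound.


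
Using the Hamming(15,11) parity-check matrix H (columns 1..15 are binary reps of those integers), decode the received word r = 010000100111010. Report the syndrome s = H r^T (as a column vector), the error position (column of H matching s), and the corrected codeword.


s = (0, 1, 1, 0)^T, error position = 6, corrected codeword c = 010001100111010

Compute s = H r^T mod 2 one row at a time:
  s_1 = 0 + 0 + 1 + 1 + 1 + 0 + 1 + 0 = 4 ≡ 0 (mod 2).
  s_2 = 0 + 0 + 0 + 1 + 1 + 0 + 1 + 0 = 3 ≡ 1 (mod 2).
  s_3 = 1 + 0 + 0 + 1 + 1 + 1 + 1 + 0 = 5 ≡ 1 (mod 2).
  s_4 = 0 + 0 + 0 + 1 + 0 + 1 + 0 + 0 = 2 ≡ 0 (mod 2).
s = (0, 1, 1, 0)^T — this equals column 6 of H (binary 0110), so error is at position 6.
Correct: flip bit 6 of r = 010000100111010 to get c = 010001100111010.


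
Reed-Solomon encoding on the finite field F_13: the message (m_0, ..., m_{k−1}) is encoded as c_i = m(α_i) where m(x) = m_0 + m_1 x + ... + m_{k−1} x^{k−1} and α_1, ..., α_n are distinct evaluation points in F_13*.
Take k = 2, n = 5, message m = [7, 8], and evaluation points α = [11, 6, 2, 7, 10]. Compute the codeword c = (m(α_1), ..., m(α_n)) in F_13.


c = [4, 3, 10, 11, 9]

Message polynomial: m(x) = 7 + 8·x (mod 13).
For each evaluation point α_i, compute m(α_i) mod 13:
  α_1 = 11: Horner steps 8 → 4, so m(11) = 4.
  α_2 = 6: Horner steps 8 → 3, so m(6) = 3.
  α_3 = 2: Horner steps 8 → 10, so m(2) = 10.
  α_4 = 7: Horner steps 8 → 11, so m(7) = 11.
  α_5 = 10: Horner steps 8 → 9, so m(10) = 9.
Codeword c = [4, 3, 10, 11, 9] ∈ F_13^5.


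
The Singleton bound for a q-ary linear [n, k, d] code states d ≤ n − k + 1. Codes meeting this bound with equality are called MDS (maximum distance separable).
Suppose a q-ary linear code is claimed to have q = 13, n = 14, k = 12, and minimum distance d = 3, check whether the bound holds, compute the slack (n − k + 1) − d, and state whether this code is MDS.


Singleton RHS = n − k + 1 = 3, slack = 0, bound satisfied, MDS.

Singleton bound: d ≤ n − k + 1.
Here n = 14, k = 12, so n − k + 1 = 3.
Given d = 3, check d ≤ 3: YES.
Slack = (n − k + 1) − d = 0.
The code is MDS (slack = 0).
Description: the claimed parameters are [14, 12, 3]_13; such a code would be MDS (meets Singleton bound).


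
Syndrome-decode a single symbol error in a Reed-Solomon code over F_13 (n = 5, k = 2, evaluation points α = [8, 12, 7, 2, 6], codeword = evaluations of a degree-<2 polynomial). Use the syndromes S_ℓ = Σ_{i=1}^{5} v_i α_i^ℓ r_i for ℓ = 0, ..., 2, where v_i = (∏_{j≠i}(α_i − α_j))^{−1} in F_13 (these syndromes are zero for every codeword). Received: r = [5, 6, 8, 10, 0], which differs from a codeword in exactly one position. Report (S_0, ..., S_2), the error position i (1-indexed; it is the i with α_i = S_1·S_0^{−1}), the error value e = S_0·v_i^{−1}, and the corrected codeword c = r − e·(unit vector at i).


S = (7, 3, 5), error at position 5, error magnitude e = 2, c = [5, 6, 8, 10, 11].

Step 1: column multipliers v_i = (∏_{j≠i}(α_i − α_j))^{−1} mod 13.
  i = 1 (α = 8): (8−12)(8−7)(8−2)(8−6) = (−4)·1·6·2 = −48 ≡ 4, so v_1 = 4^{−1} = 10 (mod 13).
  i = 2 (α = 12): (12−8)(12−7)(12−2)(12−6) = 4·5·10·6 = 1200 ≡ 4, so v_2 = 4^{−1} = 10 (mod 13).
  i = 3 (α = 7): (7−8)(7−12)(7−2)(7−6) = (−1)·(−5)·5·1 = 25 ≡ 12, so v_3 = 12^{−1} = 12 (mod 13).
  i = 4 (α = 2): (2−8)(2−12)(2−7)(2−6) = (−6)·(−10)·(−5)·(−4) = 1200 ≡ 4, so v_4 = 4^{−1} = 10 (mod 13).
  i = 5 (α = 6): (6−8)(6−12)(6−7)(6−2) = (−2)·(−6)·(−1)·4 = −48 ≡ 4, so v_5 = 4^{−1} = 10 (mod 13).
  v = [10, 10, 12, 10, 10].
Step 2: syndromes of r = [5, 6, 8, 10, 0] (all sums mod 13).
  S_0 = Σ v_i r_i = 10·5 + 10·6 + 12·8 + 10·10 + 10·0 = 306 ≡ 7.
  S_1 = Σ v_i α_i r_i = 10·8·5 + 10·12·6 + 12·7·8 + 10·2·10 + 10·6·0 = 1992 ≡ 3.
  α_i^2 mod 13 = [12, 1, 10, 4, 10].
  S_2 = Σ v_i α_i^2 r_i = 10·12·5 + 10·1·6 + 12·10·8 + 10·4·10 + 10·10·0 = 2020 ≡ 5.
  S = (7, 3, 5) ≠ 0, so r is not a codeword (an error is present).
Step 3: locate the error. For a single error e at position i, S_ℓ = v_i·e·α_i^ℓ, so α_err = S_1/S_0.
  S_0^{−1} = 7^{−1} = 2 (mod 13), so α_err = 3·2 = 6 ≡ 6 = α_5. Error position i = 5.
  Consistency check: S_2/S_1 = 5·9 = 45 ≡ 6 = α_err ✓ (single-error assumption holds).
Step 4: error magnitude e = S_0/v_5 = S_0·∏_{j≠5}(α_5 − α_j) = 7·4 = 28 ≡ 2 (mod 13).
Step 5: correct position 5: c_5 = r_5 − e = 0 − 2 ≡ 11 (mod 13). Hence c = [5, 6, 8, 10, 11].
  Check: interpolating c through the α_i gives m(x) = 3 + 10·x (degree < 2) with m(α_i) = c_i for every i, so c is indeed a codeword.
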